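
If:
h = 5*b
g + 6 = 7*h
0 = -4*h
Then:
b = 0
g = -6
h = 0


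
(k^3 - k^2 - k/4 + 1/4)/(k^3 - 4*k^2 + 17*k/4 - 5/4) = (2*k + 1)/(2*k - 5)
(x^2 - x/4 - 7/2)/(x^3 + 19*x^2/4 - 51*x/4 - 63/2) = (x - 2)/(x^2 + 3*x - 18)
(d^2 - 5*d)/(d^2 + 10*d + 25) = d*(d - 5)/(d^2 + 10*d + 25)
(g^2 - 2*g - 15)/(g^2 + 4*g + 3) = (g - 5)/(g + 1)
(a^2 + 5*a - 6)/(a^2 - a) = (a + 6)/a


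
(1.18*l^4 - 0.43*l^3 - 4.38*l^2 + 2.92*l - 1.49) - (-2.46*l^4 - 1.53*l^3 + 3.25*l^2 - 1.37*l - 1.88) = 3.64*l^4 + 1.1*l^3 - 7.63*l^2 + 4.29*l + 0.39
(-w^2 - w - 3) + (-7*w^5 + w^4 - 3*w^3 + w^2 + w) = -7*w^5 + w^4 - 3*w^3 - 3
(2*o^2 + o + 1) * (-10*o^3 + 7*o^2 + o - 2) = -20*o^5 + 4*o^4 - o^3 + 4*o^2 - o - 2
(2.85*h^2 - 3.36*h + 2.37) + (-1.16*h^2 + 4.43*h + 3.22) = 1.69*h^2 + 1.07*h + 5.59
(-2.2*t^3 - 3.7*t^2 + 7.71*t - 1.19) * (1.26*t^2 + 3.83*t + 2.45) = -2.772*t^5 - 13.088*t^4 - 9.8464*t^3 + 18.9649*t^2 + 14.3318*t - 2.9155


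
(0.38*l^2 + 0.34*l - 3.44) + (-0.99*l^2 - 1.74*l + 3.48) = -0.61*l^2 - 1.4*l + 0.04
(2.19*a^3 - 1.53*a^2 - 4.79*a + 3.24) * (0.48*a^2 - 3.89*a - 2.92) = 1.0512*a^5 - 9.2535*a^4 - 2.7423*a^3 + 24.6559*a^2 + 1.3832*a - 9.4608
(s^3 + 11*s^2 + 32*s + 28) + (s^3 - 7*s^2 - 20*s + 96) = 2*s^3 + 4*s^2 + 12*s + 124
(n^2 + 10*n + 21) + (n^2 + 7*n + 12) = 2*n^2 + 17*n + 33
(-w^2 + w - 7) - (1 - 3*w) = -w^2 + 4*w - 8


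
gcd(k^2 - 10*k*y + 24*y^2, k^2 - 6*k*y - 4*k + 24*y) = -k + 6*y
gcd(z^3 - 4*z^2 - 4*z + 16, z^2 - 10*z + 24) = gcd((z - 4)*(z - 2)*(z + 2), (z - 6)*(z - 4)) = z - 4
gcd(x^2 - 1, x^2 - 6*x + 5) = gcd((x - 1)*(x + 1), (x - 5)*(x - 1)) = x - 1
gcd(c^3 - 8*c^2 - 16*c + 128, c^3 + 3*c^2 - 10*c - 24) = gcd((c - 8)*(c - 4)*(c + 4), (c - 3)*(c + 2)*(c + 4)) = c + 4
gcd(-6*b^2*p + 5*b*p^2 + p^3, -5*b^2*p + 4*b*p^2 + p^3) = -b*p + p^2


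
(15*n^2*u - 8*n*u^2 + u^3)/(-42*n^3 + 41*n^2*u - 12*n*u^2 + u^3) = u*(-5*n + u)/(14*n^2 - 9*n*u + u^2)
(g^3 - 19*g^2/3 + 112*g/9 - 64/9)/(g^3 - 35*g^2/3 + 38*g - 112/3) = (3*g^2 - 11*g + 8)/(3*(g^2 - 9*g + 14))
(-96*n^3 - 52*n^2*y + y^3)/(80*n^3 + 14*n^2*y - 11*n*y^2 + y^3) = (6*n + y)/(-5*n + y)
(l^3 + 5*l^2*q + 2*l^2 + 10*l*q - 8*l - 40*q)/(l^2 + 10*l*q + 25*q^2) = (l^2 + 2*l - 8)/(l + 5*q)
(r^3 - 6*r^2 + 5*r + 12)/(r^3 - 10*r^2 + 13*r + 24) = (r - 4)/(r - 8)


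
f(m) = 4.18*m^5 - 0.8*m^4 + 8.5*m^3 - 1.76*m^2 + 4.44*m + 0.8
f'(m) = 20.9*m^4 - 3.2*m^3 + 25.5*m^2 - 3.52*m + 4.44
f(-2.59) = -693.35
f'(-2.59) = 1180.68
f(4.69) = 9957.79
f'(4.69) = 10330.73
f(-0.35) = -1.37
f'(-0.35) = 9.25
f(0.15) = 1.45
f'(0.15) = 4.49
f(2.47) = 483.63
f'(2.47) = 881.02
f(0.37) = 2.65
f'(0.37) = 6.86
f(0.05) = 1.02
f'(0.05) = 4.33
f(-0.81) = -10.27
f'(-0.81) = 34.72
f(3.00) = 1178.72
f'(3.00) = 1829.88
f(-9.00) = -258451.84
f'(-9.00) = 141559.32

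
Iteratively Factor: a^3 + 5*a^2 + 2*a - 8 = (a + 4)*(a^2 + a - 2) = (a + 2)*(a + 4)*(a - 1)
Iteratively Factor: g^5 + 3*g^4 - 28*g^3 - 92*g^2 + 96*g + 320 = (g + 4)*(g^4 - g^3 - 24*g^2 + 4*g + 80) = (g + 4)^2*(g^3 - 5*g^2 - 4*g + 20) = (g - 2)*(g + 4)^2*(g^2 - 3*g - 10) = (g - 2)*(g + 2)*(g + 4)^2*(g - 5)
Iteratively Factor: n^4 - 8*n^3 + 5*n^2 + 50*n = (n - 5)*(n^3 - 3*n^2 - 10*n) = (n - 5)^2*(n^2 + 2*n) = (n - 5)^2*(n + 2)*(n)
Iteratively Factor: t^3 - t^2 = (t - 1)*(t^2) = t*(t - 1)*(t)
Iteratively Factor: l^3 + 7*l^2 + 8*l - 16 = (l + 4)*(l^2 + 3*l - 4) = (l - 1)*(l + 4)*(l + 4)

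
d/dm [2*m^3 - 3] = 6*m^2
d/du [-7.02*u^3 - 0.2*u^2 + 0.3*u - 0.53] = -21.06*u^2 - 0.4*u + 0.3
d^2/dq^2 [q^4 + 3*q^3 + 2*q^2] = 12*q^2 + 18*q + 4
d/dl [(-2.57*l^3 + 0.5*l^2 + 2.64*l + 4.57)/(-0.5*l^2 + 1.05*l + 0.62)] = (1.285*l^4 - 5.397*l^3 - 2.9352*l^2 + 5.19*l - 3.1617)/(0.25*l^4 - 1.05*l^3 + 0.4825*l^2 + 1.302*l + 0.3844)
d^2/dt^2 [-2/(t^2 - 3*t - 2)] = 4*(-t^2 + 3*t + (2*t - 3)^2 + 2)/(-t^2 + 3*t + 2)^3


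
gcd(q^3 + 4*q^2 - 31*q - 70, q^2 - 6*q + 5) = q - 5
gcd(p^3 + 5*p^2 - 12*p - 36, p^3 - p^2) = 1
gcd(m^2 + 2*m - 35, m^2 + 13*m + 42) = m + 7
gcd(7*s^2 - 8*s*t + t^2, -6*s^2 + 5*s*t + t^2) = s - t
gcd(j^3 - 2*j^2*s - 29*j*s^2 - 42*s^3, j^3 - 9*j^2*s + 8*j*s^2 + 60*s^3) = j + 2*s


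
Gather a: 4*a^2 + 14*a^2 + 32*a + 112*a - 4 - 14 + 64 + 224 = 18*a^2 + 144*a + 270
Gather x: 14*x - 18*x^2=-18*x^2 + 14*x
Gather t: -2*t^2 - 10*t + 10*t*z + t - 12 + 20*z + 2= -2*t^2 + t*(10*z - 9) + 20*z - 10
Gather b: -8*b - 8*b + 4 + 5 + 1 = 10 - 16*b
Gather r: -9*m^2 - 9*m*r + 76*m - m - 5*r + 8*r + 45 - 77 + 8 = -9*m^2 + 75*m + r*(3 - 9*m) - 24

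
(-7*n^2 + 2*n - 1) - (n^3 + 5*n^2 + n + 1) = -n^3 - 12*n^2 + n - 2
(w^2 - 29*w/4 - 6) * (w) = w^3 - 29*w^2/4 - 6*w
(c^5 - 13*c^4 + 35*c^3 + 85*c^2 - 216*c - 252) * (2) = 2*c^5 - 26*c^4 + 70*c^3 + 170*c^2 - 432*c - 504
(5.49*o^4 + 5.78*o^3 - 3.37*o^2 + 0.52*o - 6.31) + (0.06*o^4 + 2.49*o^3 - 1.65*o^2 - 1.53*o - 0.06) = 5.55*o^4 + 8.27*o^3 - 5.02*o^2 - 1.01*o - 6.37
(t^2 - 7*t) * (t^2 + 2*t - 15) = t^4 - 5*t^3 - 29*t^2 + 105*t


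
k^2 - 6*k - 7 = (k - 7)*(k + 1)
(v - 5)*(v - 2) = v^2 - 7*v + 10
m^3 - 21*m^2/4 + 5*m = m*(m - 4)*(m - 5/4)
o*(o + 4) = o^2 + 4*o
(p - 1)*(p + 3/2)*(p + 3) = p^3 + 7*p^2/2 - 9/2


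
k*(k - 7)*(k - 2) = k^3 - 9*k^2 + 14*k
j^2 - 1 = (j - 1)*(j + 1)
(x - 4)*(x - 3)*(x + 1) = x^3 - 6*x^2 + 5*x + 12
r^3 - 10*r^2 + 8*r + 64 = (r - 8)*(r - 4)*(r + 2)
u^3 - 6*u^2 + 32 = (u - 4)^2*(u + 2)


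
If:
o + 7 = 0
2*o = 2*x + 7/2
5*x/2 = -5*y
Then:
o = -7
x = -35/4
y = 35/8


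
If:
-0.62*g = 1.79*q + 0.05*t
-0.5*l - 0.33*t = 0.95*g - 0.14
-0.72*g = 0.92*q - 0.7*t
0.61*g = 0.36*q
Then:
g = 0.00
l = 0.28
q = 0.00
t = 0.00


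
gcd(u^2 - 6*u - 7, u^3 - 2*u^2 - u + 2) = u + 1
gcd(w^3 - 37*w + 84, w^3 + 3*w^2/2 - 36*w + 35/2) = w + 7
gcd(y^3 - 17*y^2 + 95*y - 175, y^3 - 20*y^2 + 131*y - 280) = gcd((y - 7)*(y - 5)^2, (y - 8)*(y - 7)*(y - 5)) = y^2 - 12*y + 35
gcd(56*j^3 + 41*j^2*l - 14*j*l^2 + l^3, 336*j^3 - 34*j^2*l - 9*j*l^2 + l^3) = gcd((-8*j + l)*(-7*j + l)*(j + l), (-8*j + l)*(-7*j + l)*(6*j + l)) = 56*j^2 - 15*j*l + l^2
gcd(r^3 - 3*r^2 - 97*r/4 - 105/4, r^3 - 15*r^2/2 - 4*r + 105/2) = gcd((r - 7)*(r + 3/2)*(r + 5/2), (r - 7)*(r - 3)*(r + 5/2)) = r^2 - 9*r/2 - 35/2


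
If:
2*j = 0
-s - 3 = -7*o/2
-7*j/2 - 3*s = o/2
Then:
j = 0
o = 9/11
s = -3/22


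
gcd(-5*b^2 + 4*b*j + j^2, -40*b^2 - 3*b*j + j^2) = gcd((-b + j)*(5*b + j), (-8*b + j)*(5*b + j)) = 5*b + j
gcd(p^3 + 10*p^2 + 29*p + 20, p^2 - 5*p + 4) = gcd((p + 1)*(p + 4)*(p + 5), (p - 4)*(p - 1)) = 1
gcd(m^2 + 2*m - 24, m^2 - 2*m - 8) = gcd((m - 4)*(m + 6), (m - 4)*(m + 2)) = m - 4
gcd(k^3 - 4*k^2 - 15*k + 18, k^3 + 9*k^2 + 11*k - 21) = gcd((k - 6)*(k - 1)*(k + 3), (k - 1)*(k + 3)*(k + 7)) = k^2 + 2*k - 3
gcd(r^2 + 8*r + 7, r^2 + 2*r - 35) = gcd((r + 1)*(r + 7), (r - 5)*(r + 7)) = r + 7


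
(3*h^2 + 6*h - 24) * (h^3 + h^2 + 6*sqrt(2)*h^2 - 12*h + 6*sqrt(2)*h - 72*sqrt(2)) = 3*h^5 + 9*h^4 + 18*sqrt(2)*h^4 - 54*h^3 + 54*sqrt(2)*h^3 - 324*sqrt(2)*h^2 - 96*h^2 - 576*sqrt(2)*h + 288*h + 1728*sqrt(2)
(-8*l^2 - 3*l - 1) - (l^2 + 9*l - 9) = -9*l^2 - 12*l + 8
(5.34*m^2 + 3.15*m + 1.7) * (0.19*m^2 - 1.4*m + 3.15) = 1.0146*m^4 - 6.8775*m^3 + 12.734*m^2 + 7.5425*m + 5.355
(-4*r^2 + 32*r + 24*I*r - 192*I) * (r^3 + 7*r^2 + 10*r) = -4*r^5 + 4*r^4 + 24*I*r^4 + 184*r^3 - 24*I*r^3 + 320*r^2 - 1104*I*r^2 - 1920*I*r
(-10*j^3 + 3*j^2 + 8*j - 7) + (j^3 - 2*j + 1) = -9*j^3 + 3*j^2 + 6*j - 6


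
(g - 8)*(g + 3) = g^2 - 5*g - 24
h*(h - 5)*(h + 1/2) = h^3 - 9*h^2/2 - 5*h/2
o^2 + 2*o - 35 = (o - 5)*(o + 7)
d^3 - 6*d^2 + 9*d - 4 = (d - 4)*(d - 1)^2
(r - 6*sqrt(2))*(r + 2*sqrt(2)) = r^2 - 4*sqrt(2)*r - 24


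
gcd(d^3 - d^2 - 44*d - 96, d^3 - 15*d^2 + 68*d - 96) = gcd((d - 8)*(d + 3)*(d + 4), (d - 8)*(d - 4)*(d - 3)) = d - 8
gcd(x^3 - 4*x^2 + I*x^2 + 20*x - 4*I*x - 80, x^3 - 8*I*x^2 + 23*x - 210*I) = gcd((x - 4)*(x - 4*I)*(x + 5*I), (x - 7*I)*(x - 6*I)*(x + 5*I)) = x + 5*I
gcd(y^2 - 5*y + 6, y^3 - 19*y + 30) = y^2 - 5*y + 6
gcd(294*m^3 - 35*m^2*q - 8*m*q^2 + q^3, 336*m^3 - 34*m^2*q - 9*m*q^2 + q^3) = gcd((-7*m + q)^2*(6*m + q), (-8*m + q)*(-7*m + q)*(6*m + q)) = -42*m^2 - m*q + q^2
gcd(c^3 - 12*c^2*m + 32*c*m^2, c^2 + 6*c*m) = c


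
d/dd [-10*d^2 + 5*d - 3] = 5 - 20*d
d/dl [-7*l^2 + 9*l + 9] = 9 - 14*l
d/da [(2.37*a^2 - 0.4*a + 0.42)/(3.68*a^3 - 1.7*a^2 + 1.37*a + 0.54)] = (-8.7216*a^4 + 2.944*a^3 - 2.0699*a^2 + 3.9876*a - 0.7914)/(13.5424*a^6 - 12.512*a^5 + 12.9732*a^4 - 0.6836*a^3 + 0.0409000000000002*a^2 + 1.4796*a + 0.2916)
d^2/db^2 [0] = 0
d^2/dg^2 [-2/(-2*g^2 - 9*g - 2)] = 4*(-4*g^2 - 18*g + (4*g + 9)^2 - 4)/(2*g^2 + 9*g + 2)^3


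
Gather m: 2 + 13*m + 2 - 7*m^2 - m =-7*m^2 + 12*m + 4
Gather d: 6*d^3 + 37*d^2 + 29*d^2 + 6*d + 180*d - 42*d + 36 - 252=6*d^3 + 66*d^2 + 144*d - 216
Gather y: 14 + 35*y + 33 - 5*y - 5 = 30*y + 42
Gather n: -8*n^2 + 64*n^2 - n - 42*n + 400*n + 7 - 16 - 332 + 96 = 56*n^2 + 357*n - 245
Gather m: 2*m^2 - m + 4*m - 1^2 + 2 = 2*m^2 + 3*m + 1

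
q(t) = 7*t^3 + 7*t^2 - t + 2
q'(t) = 21*t^2 + 14*t - 1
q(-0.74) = 3.74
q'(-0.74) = 0.14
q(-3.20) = -152.50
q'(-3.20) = 169.24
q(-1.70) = -10.46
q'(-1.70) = 35.89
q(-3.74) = -262.54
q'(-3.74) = 240.38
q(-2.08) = -28.63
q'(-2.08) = 60.73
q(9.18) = 5998.07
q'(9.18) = 1897.24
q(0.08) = 1.97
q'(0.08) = 0.25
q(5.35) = 1268.92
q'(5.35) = 674.97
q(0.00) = 2.00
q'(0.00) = -1.00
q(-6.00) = -1252.00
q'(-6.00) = 671.00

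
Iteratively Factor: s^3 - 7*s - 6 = (s + 2)*(s^2 - 2*s - 3) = (s - 3)*(s + 2)*(s + 1)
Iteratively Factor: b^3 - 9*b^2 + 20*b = (b)*(b^2 - 9*b + 20) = b*(b - 4)*(b - 5)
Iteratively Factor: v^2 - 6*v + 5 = (v - 5)*(v - 1)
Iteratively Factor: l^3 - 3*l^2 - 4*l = (l - 4)*(l^2 + l) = l*(l - 4)*(l + 1)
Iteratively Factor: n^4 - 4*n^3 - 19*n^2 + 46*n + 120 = (n + 3)*(n^3 - 7*n^2 + 2*n + 40) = (n + 2)*(n + 3)*(n^2 - 9*n + 20) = (n - 4)*(n + 2)*(n + 3)*(n - 5)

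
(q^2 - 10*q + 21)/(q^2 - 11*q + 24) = (q - 7)/(q - 8)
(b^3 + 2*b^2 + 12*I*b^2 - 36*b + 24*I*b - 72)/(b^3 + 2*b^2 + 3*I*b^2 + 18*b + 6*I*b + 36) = (b + 6*I)/(b - 3*I)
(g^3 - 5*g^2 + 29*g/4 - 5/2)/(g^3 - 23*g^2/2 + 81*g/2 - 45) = (g^2 - 5*g/2 + 1)/(g^2 - 9*g + 18)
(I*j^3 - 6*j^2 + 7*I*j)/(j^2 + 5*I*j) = (I*j^2 - 6*j + 7*I)/(j + 5*I)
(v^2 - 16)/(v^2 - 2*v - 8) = (v + 4)/(v + 2)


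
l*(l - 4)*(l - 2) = l^3 - 6*l^2 + 8*l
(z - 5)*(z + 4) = z^2 - z - 20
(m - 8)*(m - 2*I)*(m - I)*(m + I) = m^4 - 8*m^3 - 2*I*m^3 + m^2 + 16*I*m^2 - 8*m - 2*I*m + 16*I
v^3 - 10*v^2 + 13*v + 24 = (v - 8)*(v - 3)*(v + 1)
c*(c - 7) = c^2 - 7*c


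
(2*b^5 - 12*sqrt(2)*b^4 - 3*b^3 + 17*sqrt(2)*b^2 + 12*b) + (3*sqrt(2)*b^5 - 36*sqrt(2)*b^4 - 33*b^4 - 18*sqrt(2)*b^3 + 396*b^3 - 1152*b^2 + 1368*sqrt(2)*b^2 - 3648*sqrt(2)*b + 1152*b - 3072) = 2*b^5 + 3*sqrt(2)*b^5 - 48*sqrt(2)*b^4 - 33*b^4 - 18*sqrt(2)*b^3 + 393*b^3 - 1152*b^2 + 1385*sqrt(2)*b^2 - 3648*sqrt(2)*b + 1164*b - 3072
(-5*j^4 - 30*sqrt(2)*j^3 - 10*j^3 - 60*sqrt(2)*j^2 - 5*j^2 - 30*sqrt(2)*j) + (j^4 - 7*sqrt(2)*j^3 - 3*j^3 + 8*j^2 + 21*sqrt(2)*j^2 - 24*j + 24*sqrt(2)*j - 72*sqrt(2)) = -4*j^4 - 37*sqrt(2)*j^3 - 13*j^3 - 39*sqrt(2)*j^2 + 3*j^2 - 24*j - 6*sqrt(2)*j - 72*sqrt(2)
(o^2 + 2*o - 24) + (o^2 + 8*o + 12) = 2*o^2 + 10*o - 12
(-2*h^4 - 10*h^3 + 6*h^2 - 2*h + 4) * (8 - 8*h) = 16*h^5 + 64*h^4 - 128*h^3 + 64*h^2 - 48*h + 32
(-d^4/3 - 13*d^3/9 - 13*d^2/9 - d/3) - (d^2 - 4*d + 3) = -d^4/3 - 13*d^3/9 - 22*d^2/9 + 11*d/3 - 3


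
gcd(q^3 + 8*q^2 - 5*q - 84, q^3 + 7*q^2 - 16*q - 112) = q^2 + 11*q + 28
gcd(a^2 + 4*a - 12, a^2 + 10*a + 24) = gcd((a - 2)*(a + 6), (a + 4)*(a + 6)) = a + 6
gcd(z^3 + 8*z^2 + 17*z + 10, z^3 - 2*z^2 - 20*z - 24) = z + 2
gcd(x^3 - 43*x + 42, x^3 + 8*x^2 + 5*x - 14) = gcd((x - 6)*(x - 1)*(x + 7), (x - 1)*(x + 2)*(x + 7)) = x^2 + 6*x - 7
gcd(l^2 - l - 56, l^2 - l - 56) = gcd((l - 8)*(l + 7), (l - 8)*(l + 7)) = l^2 - l - 56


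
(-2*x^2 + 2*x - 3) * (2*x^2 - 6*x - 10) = -4*x^4 + 16*x^3 + 2*x^2 - 2*x + 30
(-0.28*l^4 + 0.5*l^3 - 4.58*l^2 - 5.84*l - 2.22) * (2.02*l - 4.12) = -0.5656*l^5 + 2.1636*l^4 - 11.3116*l^3 + 7.0728*l^2 + 19.5764*l + 9.1464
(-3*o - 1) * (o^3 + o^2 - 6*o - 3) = -3*o^4 - 4*o^3 + 17*o^2 + 15*o + 3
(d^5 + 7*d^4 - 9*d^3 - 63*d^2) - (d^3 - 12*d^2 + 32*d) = d^5 + 7*d^4 - 10*d^3 - 51*d^2 - 32*d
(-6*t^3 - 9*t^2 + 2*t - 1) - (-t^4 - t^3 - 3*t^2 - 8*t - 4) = t^4 - 5*t^3 - 6*t^2 + 10*t + 3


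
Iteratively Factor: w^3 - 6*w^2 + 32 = (w - 4)*(w^2 - 2*w - 8) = (w - 4)*(w + 2)*(w - 4)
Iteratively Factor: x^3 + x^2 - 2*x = (x)*(x^2 + x - 2) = x*(x - 1)*(x + 2)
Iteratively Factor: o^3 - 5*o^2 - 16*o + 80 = (o + 4)*(o^2 - 9*o + 20) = (o - 4)*(o + 4)*(o - 5)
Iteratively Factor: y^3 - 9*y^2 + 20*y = (y - 4)*(y^2 - 5*y) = (y - 5)*(y - 4)*(y)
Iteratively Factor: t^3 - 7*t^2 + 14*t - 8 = (t - 4)*(t^2 - 3*t + 2) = (t - 4)*(t - 1)*(t - 2)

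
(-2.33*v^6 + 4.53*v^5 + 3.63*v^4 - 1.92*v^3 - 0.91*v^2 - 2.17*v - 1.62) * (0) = 0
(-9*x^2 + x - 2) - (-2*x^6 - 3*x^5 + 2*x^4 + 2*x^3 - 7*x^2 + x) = 2*x^6 + 3*x^5 - 2*x^4 - 2*x^3 - 2*x^2 - 2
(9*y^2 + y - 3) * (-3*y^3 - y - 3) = -27*y^5 - 3*y^4 - 28*y^2 + 9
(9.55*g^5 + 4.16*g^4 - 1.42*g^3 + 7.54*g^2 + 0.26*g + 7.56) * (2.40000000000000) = 22.92*g^5 + 9.984*g^4 - 3.408*g^3 + 18.096*g^2 + 0.624*g + 18.144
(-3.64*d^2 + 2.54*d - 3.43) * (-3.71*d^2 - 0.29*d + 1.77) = 13.5044*d^4 - 8.3678*d^3 + 5.5459*d^2 + 5.4905*d - 6.0711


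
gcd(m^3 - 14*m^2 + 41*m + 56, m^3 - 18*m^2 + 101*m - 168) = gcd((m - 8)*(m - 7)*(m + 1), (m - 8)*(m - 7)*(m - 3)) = m^2 - 15*m + 56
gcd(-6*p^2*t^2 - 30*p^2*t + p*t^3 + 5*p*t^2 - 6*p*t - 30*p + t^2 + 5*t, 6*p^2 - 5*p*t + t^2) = 1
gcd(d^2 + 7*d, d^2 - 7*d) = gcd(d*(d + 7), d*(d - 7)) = d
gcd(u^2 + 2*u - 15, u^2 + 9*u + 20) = u + 5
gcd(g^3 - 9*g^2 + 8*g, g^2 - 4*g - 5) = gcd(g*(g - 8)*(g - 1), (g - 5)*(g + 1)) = 1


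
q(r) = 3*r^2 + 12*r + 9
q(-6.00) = 45.00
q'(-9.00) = -42.00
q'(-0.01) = 11.94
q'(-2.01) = -0.06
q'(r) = 6*r + 12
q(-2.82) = -0.98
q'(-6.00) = -24.00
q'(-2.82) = -4.92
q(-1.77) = -2.84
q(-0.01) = 8.88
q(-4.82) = 20.86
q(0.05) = 9.61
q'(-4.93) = -17.58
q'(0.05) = 12.30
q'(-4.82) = -16.92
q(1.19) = 27.53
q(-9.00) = 144.00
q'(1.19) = 19.14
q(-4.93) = 22.75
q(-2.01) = -3.00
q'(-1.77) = 1.38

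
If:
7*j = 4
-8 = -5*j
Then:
No Solution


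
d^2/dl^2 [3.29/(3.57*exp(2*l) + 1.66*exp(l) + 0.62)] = (3.29*(7.14*exp(l) + 1.66)*(14.28*exp(l) + 3.32)*exp(l) - (46.9812*exp(l) + 5.4614)*(3.57*exp(2*l) + 1.66*exp(l) + 0.62))*exp(l)/(3.57*exp(2*l) + 1.66*exp(l) + 0.62)^3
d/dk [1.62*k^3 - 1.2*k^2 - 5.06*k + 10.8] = 4.86*k^2 - 2.4*k - 5.06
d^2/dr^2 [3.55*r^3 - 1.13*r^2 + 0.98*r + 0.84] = 21.3*r - 2.26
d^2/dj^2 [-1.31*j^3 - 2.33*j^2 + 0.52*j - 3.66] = -7.86*j - 4.66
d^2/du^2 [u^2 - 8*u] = 2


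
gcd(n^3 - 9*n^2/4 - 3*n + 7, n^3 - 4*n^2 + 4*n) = n^2 - 4*n + 4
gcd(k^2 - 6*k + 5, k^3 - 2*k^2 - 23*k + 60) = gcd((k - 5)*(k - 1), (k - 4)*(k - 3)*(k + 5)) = 1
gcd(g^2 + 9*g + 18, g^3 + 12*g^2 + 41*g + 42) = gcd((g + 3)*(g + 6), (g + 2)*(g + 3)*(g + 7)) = g + 3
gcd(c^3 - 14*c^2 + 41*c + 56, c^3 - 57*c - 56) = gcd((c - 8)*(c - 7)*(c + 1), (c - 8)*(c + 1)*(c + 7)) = c^2 - 7*c - 8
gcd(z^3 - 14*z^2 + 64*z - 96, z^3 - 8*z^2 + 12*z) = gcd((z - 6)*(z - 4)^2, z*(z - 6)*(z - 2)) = z - 6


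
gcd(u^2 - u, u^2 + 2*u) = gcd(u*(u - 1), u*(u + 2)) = u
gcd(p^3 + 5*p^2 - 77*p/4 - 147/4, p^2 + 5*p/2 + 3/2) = p + 3/2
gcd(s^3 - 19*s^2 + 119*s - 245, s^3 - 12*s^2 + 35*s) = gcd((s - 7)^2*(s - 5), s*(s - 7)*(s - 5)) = s^2 - 12*s + 35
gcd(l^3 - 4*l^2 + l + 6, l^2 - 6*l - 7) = l + 1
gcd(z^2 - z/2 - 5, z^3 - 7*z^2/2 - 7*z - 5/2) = 1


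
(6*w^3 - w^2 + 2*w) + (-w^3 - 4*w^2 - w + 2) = 5*w^3 - 5*w^2 + w + 2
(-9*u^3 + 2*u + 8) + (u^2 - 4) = -9*u^3 + u^2 + 2*u + 4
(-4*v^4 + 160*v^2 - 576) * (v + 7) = -4*v^5 - 28*v^4 + 160*v^3 + 1120*v^2 - 576*v - 4032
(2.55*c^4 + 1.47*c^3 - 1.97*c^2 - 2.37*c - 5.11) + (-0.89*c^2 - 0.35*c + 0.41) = 2.55*c^4 + 1.47*c^3 - 2.86*c^2 - 2.72*c - 4.7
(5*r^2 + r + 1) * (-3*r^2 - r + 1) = -15*r^4 - 8*r^3 + r^2 + 1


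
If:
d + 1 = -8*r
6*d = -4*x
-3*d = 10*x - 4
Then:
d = -1/3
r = -1/12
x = 1/2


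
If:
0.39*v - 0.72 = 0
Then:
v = 1.85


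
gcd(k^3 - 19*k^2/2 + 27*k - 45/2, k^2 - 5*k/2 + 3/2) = k - 3/2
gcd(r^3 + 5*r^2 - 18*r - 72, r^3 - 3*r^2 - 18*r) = r + 3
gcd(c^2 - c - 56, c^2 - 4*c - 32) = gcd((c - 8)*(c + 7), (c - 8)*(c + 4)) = c - 8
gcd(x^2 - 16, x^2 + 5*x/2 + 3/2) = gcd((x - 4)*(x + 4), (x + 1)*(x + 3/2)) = 1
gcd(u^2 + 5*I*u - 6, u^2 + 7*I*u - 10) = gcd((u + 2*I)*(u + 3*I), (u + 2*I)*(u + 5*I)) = u + 2*I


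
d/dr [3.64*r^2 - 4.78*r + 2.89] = 7.28*r - 4.78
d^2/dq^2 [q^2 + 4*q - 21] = 2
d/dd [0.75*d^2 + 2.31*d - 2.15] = 1.5*d + 2.31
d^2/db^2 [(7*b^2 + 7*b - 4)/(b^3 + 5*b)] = 2*(7*b^6 + 21*b^5 - 129*b^4 - 35*b^3 - 60*b^2 - 100)/(b^3*(b^6 + 15*b^4 + 75*b^2 + 125))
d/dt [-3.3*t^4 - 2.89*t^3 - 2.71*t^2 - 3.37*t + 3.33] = -13.2*t^3 - 8.67*t^2 - 5.42*t - 3.37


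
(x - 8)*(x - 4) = x^2 - 12*x + 32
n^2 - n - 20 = (n - 5)*(n + 4)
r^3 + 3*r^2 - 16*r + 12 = (r - 2)*(r - 1)*(r + 6)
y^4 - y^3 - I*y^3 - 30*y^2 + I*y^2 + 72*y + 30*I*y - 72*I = (y - 4)*(y - 3)*(y + 6)*(y - I)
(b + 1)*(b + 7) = b^2 + 8*b + 7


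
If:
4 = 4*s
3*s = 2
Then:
No Solution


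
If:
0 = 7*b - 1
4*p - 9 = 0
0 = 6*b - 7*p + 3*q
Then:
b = 1/7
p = 9/4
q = 139/28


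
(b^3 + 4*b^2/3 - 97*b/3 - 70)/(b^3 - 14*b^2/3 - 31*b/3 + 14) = (b + 5)/(b - 1)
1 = 1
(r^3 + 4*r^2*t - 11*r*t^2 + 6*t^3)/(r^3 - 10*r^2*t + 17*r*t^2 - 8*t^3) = (r + 6*t)/(r - 8*t)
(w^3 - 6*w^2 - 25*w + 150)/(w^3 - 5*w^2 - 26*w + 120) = (w - 5)/(w - 4)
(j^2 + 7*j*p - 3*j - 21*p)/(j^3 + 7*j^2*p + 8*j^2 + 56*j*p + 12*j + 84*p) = (j - 3)/(j^2 + 8*j + 12)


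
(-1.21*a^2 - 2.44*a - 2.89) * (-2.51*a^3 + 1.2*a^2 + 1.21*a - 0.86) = 3.0371*a^5 + 4.6724*a^4 + 2.8618*a^3 - 5.3798*a^2 - 1.3985*a + 2.4854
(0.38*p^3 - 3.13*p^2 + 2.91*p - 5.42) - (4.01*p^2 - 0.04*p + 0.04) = 0.38*p^3 - 7.14*p^2 + 2.95*p - 5.46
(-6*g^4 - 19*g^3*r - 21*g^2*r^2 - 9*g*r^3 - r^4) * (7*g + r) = -42*g^5 - 139*g^4*r - 166*g^3*r^2 - 84*g^2*r^3 - 16*g*r^4 - r^5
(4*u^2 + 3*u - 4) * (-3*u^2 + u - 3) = -12*u^4 - 5*u^3 + 3*u^2 - 13*u + 12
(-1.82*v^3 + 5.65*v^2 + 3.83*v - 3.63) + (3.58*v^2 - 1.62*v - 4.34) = -1.82*v^3 + 9.23*v^2 + 2.21*v - 7.97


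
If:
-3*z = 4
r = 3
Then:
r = 3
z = -4/3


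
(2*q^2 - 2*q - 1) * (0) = 0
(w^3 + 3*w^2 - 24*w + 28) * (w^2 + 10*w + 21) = w^5 + 13*w^4 + 27*w^3 - 149*w^2 - 224*w + 588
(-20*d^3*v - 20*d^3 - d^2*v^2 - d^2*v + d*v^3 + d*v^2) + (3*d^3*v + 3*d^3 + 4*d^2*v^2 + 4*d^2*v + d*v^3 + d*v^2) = -17*d^3*v - 17*d^3 + 3*d^2*v^2 + 3*d^2*v + 2*d*v^3 + 2*d*v^2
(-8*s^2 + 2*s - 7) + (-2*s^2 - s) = -10*s^2 + s - 7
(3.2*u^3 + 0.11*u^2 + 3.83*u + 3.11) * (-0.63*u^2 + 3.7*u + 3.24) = -2.016*u^5 + 11.7707*u^4 + 8.3621*u^3 + 12.5681*u^2 + 23.9162*u + 10.0764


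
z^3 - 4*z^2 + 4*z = z*(z - 2)^2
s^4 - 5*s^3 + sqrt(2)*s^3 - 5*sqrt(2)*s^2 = s^2*(s - 5)*(s + sqrt(2))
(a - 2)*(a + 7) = a^2 + 5*a - 14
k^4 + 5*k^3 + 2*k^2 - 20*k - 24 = (k - 2)*(k + 2)^2*(k + 3)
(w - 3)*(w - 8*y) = w^2 - 8*w*y - 3*w + 24*y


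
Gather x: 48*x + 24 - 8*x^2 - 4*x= -8*x^2 + 44*x + 24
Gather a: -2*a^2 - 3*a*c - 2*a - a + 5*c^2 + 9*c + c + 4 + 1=-2*a^2 + a*(-3*c - 3) + 5*c^2 + 10*c + 5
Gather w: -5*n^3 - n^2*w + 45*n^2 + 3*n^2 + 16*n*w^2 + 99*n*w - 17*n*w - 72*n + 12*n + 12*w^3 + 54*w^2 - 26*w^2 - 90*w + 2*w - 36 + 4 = -5*n^3 + 48*n^2 - 60*n + 12*w^3 + w^2*(16*n + 28) + w*(-n^2 + 82*n - 88) - 32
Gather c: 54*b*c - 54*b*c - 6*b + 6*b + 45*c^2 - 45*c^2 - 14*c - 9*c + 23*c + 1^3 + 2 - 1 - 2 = 0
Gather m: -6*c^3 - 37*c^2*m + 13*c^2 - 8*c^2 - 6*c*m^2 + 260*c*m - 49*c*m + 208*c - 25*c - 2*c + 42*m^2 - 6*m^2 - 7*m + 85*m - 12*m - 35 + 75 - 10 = -6*c^3 + 5*c^2 + 181*c + m^2*(36 - 6*c) + m*(-37*c^2 + 211*c + 66) + 30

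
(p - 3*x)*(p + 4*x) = p^2 + p*x - 12*x^2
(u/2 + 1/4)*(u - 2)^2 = u^3/2 - 7*u^2/4 + u + 1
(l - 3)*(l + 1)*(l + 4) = l^3 + 2*l^2 - 11*l - 12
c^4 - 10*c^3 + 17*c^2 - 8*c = c*(c - 8)*(c - 1)^2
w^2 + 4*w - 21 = (w - 3)*(w + 7)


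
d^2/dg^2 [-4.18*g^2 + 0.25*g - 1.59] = -8.36000000000000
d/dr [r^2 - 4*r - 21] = 2*r - 4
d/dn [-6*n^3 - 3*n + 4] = -18*n^2 - 3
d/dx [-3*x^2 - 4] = -6*x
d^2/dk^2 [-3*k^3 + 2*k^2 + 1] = 4 - 18*k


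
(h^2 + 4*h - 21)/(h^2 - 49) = (h - 3)/(h - 7)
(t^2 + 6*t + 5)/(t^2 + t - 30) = (t^2 + 6*t + 5)/(t^2 + t - 30)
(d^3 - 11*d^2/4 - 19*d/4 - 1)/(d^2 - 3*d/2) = (4*d^3 - 11*d^2 - 19*d - 4)/(2*d*(2*d - 3))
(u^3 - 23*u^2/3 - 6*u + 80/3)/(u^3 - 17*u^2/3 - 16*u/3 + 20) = (u - 8)/(u - 6)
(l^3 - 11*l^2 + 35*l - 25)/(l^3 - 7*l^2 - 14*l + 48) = (l^3 - 11*l^2 + 35*l - 25)/(l^3 - 7*l^2 - 14*l + 48)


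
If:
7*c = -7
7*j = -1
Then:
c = -1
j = -1/7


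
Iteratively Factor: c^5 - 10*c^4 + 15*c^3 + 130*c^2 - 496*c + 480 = (c - 5)*(c^4 - 5*c^3 - 10*c^2 + 80*c - 96) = (c - 5)*(c - 4)*(c^3 - c^2 - 14*c + 24) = (c - 5)*(c - 4)*(c + 4)*(c^2 - 5*c + 6) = (c - 5)*(c - 4)*(c - 2)*(c + 4)*(c - 3)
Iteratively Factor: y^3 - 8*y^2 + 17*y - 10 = (y - 2)*(y^2 - 6*y + 5) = (y - 5)*(y - 2)*(y - 1)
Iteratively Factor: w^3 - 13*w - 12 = (w - 4)*(w^2 + 4*w + 3) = (w - 4)*(w + 1)*(w + 3)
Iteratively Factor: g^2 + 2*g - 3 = (g - 1)*(g + 3)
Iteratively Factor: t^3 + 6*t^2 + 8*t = (t + 4)*(t^2 + 2*t) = (t + 2)*(t + 4)*(t)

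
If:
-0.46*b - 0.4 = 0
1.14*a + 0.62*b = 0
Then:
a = 0.47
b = -0.87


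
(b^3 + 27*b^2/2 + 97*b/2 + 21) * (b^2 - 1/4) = b^5 + 27*b^4/2 + 193*b^3/4 + 141*b^2/8 - 97*b/8 - 21/4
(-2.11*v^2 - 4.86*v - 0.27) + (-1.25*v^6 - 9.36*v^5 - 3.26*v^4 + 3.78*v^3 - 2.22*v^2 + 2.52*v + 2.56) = -1.25*v^6 - 9.36*v^5 - 3.26*v^4 + 3.78*v^3 - 4.33*v^2 - 2.34*v + 2.29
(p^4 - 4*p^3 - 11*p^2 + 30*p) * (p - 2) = p^5 - 6*p^4 - 3*p^3 + 52*p^2 - 60*p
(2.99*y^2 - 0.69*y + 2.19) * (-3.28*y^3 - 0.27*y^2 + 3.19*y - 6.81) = -9.8072*y^5 + 1.4559*y^4 + 2.5412*y^3 - 23.1543*y^2 + 11.685*y - 14.9139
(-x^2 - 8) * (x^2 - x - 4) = -x^4 + x^3 - 4*x^2 + 8*x + 32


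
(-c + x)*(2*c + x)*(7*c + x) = -14*c^3 + 5*c^2*x + 8*c*x^2 + x^3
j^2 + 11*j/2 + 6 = (j + 3/2)*(j + 4)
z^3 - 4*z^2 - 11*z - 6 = (z - 6)*(z + 1)^2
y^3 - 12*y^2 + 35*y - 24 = (y - 8)*(y - 3)*(y - 1)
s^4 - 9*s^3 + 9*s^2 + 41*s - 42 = (s - 7)*(s - 3)*(s - 1)*(s + 2)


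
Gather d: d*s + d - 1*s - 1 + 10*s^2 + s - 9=d*(s + 1) + 10*s^2 - 10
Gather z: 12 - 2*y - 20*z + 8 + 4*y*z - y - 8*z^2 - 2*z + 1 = -3*y - 8*z^2 + z*(4*y - 22) + 21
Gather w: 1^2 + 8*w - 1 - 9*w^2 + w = -9*w^2 + 9*w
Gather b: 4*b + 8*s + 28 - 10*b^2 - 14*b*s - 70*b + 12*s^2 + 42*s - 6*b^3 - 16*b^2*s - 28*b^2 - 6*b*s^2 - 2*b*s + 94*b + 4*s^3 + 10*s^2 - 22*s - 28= -6*b^3 + b^2*(-16*s - 38) + b*(-6*s^2 - 16*s + 28) + 4*s^3 + 22*s^2 + 28*s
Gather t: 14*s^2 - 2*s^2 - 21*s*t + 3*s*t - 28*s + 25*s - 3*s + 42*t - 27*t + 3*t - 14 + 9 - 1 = 12*s^2 - 6*s + t*(18 - 18*s) - 6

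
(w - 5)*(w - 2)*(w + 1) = w^3 - 6*w^2 + 3*w + 10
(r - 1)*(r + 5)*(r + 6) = r^3 + 10*r^2 + 19*r - 30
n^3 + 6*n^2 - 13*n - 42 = (n - 3)*(n + 2)*(n + 7)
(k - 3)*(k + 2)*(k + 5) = k^3 + 4*k^2 - 11*k - 30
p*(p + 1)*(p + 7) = p^3 + 8*p^2 + 7*p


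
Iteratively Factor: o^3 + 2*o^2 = (o)*(o^2 + 2*o) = o*(o + 2)*(o)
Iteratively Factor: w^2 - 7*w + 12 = (w - 4)*(w - 3)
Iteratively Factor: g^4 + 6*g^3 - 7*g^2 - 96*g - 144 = (g - 4)*(g^3 + 10*g^2 + 33*g + 36) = (g - 4)*(g + 3)*(g^2 + 7*g + 12) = (g - 4)*(g + 3)^2*(g + 4)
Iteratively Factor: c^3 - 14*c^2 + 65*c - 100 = (c - 4)*(c^2 - 10*c + 25) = (c - 5)*(c - 4)*(c - 5)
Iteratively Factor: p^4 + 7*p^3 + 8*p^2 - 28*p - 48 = (p + 4)*(p^3 + 3*p^2 - 4*p - 12) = (p + 2)*(p + 4)*(p^2 + p - 6) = (p - 2)*(p + 2)*(p + 4)*(p + 3)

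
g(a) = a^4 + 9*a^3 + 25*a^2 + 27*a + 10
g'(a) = 4*a^3 + 27*a^2 + 50*a + 27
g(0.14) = 14.30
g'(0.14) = 34.54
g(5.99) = 4290.41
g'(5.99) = 2154.95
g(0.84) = 56.15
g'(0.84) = 90.42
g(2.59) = 449.00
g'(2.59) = 407.11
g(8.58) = 13186.10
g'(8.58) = 4970.16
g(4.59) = 1974.82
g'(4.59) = 1212.15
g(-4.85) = -6.34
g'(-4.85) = -36.73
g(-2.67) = -4.35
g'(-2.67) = 9.84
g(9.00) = 15400.00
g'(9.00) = 5580.00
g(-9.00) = 1792.00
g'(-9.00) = -1152.00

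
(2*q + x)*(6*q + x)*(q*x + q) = 12*q^3*x + 12*q^3 + 8*q^2*x^2 + 8*q^2*x + q*x^3 + q*x^2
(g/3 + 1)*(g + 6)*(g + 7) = g^3/3 + 16*g^2/3 + 27*g + 42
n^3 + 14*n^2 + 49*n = n*(n + 7)^2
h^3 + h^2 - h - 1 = (h - 1)*(h + 1)^2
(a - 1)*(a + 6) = a^2 + 5*a - 6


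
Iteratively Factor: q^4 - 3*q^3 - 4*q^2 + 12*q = (q + 2)*(q^3 - 5*q^2 + 6*q) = q*(q + 2)*(q^2 - 5*q + 6) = q*(q - 3)*(q + 2)*(q - 2)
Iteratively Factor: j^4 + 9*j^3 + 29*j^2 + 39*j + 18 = (j + 3)*(j^3 + 6*j^2 + 11*j + 6) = (j + 3)^2*(j^2 + 3*j + 2) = (j + 1)*(j + 3)^2*(j + 2)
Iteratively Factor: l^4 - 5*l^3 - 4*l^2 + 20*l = (l - 5)*(l^3 - 4*l) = (l - 5)*(l + 2)*(l^2 - 2*l) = l*(l - 5)*(l + 2)*(l - 2)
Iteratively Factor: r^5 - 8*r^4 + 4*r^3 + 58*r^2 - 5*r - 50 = (r - 1)*(r^4 - 7*r^3 - 3*r^2 + 55*r + 50) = (r - 1)*(r + 1)*(r^3 - 8*r^2 + 5*r + 50) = (r - 5)*(r - 1)*(r + 1)*(r^2 - 3*r - 10) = (r - 5)^2*(r - 1)*(r + 1)*(r + 2)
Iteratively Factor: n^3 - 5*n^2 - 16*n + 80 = (n - 5)*(n^2 - 16) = (n - 5)*(n - 4)*(n + 4)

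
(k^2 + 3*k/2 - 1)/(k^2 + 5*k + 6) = (k - 1/2)/(k + 3)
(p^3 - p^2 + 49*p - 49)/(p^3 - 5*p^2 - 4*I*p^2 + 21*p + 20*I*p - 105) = (p^2 + p*(-1 + 7*I) - 7*I)/(p^2 + p*(-5 + 3*I) - 15*I)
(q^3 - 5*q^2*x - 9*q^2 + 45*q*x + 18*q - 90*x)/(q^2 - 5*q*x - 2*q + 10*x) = (q^2 - 9*q + 18)/(q - 2)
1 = 1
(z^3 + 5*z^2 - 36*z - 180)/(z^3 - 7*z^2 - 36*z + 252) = (z + 5)/(z - 7)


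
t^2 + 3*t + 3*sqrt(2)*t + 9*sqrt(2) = (t + 3)*(t + 3*sqrt(2))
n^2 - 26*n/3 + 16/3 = (n - 8)*(n - 2/3)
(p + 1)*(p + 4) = p^2 + 5*p + 4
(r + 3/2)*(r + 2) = r^2 + 7*r/2 + 3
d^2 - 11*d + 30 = (d - 6)*(d - 5)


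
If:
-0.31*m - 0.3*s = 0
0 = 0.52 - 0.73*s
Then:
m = -0.69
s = 0.71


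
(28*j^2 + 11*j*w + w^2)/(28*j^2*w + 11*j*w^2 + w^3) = 1/w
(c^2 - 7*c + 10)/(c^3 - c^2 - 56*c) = (-c^2 + 7*c - 10)/(c*(-c^2 + c + 56))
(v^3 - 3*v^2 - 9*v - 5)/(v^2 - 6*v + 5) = (v^2 + 2*v + 1)/(v - 1)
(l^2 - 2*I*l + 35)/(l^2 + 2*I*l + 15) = (l - 7*I)/(l - 3*I)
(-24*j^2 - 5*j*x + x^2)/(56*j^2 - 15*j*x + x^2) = (3*j + x)/(-7*j + x)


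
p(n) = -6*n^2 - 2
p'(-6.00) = 72.00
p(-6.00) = -218.00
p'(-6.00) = 72.00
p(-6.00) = -218.00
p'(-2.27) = 27.24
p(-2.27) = -32.92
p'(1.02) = -12.24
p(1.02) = -8.24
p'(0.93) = -11.16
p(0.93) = -7.19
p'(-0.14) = 1.68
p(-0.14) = -2.12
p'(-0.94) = 11.28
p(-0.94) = -7.30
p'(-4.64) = 55.68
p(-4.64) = -131.18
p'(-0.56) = 6.72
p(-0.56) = -3.88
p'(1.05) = -12.60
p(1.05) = -8.62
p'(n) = -12*n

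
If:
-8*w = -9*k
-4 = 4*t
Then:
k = 8*w/9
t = -1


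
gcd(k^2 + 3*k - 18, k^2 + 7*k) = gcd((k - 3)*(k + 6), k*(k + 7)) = 1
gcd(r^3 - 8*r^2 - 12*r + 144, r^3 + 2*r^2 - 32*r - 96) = r^2 - 2*r - 24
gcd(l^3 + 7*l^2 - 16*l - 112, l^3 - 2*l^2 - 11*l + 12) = l - 4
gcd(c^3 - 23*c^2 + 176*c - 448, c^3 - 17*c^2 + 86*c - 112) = c^2 - 15*c + 56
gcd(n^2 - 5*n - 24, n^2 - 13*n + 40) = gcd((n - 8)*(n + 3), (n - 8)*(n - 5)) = n - 8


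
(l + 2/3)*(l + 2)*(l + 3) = l^3 + 17*l^2/3 + 28*l/3 + 4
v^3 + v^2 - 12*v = v*(v - 3)*(v + 4)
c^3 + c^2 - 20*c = c*(c - 4)*(c + 5)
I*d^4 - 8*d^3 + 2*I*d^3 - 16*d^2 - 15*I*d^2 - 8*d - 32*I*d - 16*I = (d + 1)*(d + 4*I)^2*(I*d + I)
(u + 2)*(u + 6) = u^2 + 8*u + 12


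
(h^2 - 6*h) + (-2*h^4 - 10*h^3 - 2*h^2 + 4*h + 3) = -2*h^4 - 10*h^3 - h^2 - 2*h + 3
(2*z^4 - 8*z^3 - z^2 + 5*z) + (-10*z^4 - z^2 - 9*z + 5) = -8*z^4 - 8*z^3 - 2*z^2 - 4*z + 5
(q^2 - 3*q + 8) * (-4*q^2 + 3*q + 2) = -4*q^4 + 15*q^3 - 39*q^2 + 18*q + 16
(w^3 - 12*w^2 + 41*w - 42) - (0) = w^3 - 12*w^2 + 41*w - 42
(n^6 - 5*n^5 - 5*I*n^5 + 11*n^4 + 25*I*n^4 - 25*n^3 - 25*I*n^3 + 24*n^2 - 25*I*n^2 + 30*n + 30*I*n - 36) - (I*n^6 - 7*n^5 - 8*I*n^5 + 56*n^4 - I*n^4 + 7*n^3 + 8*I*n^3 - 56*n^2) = n^6 - I*n^6 + 2*n^5 + 3*I*n^5 - 45*n^4 + 26*I*n^4 - 32*n^3 - 33*I*n^3 + 80*n^2 - 25*I*n^2 + 30*n + 30*I*n - 36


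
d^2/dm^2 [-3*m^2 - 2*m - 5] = -6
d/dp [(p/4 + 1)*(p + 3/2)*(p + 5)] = 3*p^2/4 + 21*p/4 + 67/8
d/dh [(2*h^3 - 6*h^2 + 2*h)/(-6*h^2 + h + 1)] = 2*(-6*h^4 + 2*h^3 + 6*h^2 - 6*h + 1)/(36*h^4 - 12*h^3 - 11*h^2 + 2*h + 1)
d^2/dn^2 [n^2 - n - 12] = 2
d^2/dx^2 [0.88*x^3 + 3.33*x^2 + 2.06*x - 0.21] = 5.28*x + 6.66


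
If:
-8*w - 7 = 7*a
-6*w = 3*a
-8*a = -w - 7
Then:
No Solution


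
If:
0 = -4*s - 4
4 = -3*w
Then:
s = -1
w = -4/3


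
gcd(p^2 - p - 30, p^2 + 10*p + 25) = p + 5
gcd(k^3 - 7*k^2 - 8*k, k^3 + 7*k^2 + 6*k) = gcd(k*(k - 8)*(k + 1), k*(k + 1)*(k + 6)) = k^2 + k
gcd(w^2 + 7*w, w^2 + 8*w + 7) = w + 7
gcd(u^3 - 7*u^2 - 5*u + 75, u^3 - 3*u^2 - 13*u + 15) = u^2 - 2*u - 15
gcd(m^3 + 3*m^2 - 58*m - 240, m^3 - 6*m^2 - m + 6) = 1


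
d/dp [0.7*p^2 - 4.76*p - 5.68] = 1.4*p - 4.76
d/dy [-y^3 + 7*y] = 7 - 3*y^2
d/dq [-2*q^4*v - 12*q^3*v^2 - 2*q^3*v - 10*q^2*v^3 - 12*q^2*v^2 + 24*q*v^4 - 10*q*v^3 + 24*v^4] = 2*v*(-4*q^3 - 18*q^2*v - 3*q^2 - 10*q*v^2 - 12*q*v + 12*v^3 - 5*v^2)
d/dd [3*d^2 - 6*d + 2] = 6*d - 6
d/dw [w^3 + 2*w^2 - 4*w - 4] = 3*w^2 + 4*w - 4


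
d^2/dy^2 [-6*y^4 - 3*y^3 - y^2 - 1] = -72*y^2 - 18*y - 2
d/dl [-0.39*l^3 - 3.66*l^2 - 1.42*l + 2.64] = -1.17*l^2 - 7.32*l - 1.42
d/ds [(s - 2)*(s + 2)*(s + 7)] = 3*s^2 + 14*s - 4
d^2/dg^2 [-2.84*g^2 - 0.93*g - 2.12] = -5.68000000000000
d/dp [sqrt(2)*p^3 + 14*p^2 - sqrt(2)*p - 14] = 3*sqrt(2)*p^2 + 28*p - sqrt(2)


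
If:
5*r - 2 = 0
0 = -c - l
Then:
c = -l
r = 2/5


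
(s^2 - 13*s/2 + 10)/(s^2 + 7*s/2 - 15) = (s - 4)/(s + 6)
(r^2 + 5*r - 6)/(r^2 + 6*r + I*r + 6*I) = (r - 1)/(r + I)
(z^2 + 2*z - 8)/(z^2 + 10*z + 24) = (z - 2)/(z + 6)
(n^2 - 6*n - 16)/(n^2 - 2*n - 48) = (n + 2)/(n + 6)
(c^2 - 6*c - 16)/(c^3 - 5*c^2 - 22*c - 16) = 1/(c + 1)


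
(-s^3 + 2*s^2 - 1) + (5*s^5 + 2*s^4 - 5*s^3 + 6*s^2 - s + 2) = 5*s^5 + 2*s^4 - 6*s^3 + 8*s^2 - s + 1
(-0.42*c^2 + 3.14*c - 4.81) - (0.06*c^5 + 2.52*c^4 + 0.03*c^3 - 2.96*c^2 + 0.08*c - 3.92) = -0.06*c^5 - 2.52*c^4 - 0.03*c^3 + 2.54*c^2 + 3.06*c - 0.89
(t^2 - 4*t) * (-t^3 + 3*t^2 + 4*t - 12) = -t^5 + 7*t^4 - 8*t^3 - 28*t^2 + 48*t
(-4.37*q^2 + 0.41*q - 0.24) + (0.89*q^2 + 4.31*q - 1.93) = -3.48*q^2 + 4.72*q - 2.17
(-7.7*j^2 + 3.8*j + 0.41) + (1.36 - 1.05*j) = -7.7*j^2 + 2.75*j + 1.77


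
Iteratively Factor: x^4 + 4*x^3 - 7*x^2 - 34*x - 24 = (x + 2)*(x^3 + 2*x^2 - 11*x - 12) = (x - 3)*(x + 2)*(x^2 + 5*x + 4) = (x - 3)*(x + 2)*(x + 4)*(x + 1)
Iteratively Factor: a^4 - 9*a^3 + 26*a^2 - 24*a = (a - 3)*(a^3 - 6*a^2 + 8*a) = (a - 3)*(a - 2)*(a^2 - 4*a) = a*(a - 3)*(a - 2)*(a - 4)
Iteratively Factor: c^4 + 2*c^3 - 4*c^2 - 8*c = (c)*(c^3 + 2*c^2 - 4*c - 8) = c*(c - 2)*(c^2 + 4*c + 4) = c*(c - 2)*(c + 2)*(c + 2)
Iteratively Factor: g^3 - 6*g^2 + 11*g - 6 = (g - 2)*(g^2 - 4*g + 3) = (g - 2)*(g - 1)*(g - 3)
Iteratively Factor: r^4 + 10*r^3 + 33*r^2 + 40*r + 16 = (r + 4)*(r^3 + 6*r^2 + 9*r + 4) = (r + 4)^2*(r^2 + 2*r + 1) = (r + 1)*(r + 4)^2*(r + 1)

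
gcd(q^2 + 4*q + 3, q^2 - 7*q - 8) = q + 1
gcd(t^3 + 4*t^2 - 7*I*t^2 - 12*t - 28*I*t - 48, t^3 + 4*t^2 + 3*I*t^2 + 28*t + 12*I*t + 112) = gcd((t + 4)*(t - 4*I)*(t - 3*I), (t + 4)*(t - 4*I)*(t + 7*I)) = t^2 + t*(4 - 4*I) - 16*I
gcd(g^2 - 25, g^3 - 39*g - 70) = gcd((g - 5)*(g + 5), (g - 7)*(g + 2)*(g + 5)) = g + 5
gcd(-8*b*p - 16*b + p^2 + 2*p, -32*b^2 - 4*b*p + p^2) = -8*b + p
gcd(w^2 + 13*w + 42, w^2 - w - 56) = w + 7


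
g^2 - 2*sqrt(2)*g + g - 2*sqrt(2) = (g + 1)*(g - 2*sqrt(2))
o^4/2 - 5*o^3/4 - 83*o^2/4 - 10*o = o*(o/2 + 1/4)*(o - 8)*(o + 5)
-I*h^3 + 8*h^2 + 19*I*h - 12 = (h + 3*I)*(h + 4*I)*(-I*h + 1)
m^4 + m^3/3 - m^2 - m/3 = m*(m - 1)*(m + 1/3)*(m + 1)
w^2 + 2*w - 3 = (w - 1)*(w + 3)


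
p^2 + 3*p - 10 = (p - 2)*(p + 5)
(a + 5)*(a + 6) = a^2 + 11*a + 30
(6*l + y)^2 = 36*l^2 + 12*l*y + y^2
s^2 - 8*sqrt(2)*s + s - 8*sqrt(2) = (s + 1)*(s - 8*sqrt(2))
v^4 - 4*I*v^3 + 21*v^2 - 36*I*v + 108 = (v - 6*I)*(v - 3*I)*(v + 2*I)*(v + 3*I)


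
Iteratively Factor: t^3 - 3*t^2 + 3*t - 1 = (t - 1)*(t^2 - 2*t + 1) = (t - 1)^2*(t - 1)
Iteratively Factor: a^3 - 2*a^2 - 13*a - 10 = (a + 2)*(a^2 - 4*a - 5) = (a + 1)*(a + 2)*(a - 5)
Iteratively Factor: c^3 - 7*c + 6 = (c - 1)*(c^2 + c - 6) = (c - 1)*(c + 3)*(c - 2)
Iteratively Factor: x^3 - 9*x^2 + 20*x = (x - 4)*(x^2 - 5*x) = x*(x - 4)*(x - 5)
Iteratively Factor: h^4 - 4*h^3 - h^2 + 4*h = (h + 1)*(h^3 - 5*h^2 + 4*h) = h*(h + 1)*(h^2 - 5*h + 4) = h*(h - 4)*(h + 1)*(h - 1)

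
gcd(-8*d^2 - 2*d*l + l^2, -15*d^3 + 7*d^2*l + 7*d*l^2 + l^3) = 1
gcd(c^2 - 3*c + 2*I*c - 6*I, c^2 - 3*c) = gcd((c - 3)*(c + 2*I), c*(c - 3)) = c - 3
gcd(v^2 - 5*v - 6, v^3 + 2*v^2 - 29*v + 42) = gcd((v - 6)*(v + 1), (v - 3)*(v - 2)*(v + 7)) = 1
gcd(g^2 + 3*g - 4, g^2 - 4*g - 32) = g + 4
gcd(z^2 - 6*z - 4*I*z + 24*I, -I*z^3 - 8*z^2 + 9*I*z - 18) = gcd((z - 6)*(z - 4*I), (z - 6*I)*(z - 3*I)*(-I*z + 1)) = 1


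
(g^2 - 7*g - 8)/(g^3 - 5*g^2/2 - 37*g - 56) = 2*(g + 1)/(2*g^2 + 11*g + 14)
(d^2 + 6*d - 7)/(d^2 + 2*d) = (d^2 + 6*d - 7)/(d*(d + 2))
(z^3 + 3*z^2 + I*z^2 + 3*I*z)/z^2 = z + 3 + I + 3*I/z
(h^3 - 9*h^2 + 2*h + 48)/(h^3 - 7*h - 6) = (h - 8)/(h + 1)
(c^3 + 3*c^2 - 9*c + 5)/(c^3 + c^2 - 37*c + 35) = (c^2 + 4*c - 5)/(c^2 + 2*c - 35)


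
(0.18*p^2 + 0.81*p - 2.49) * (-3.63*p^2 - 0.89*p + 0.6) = -0.6534*p^4 - 3.1005*p^3 + 8.4258*p^2 + 2.7021*p - 1.494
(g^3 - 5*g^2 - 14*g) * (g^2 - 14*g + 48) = g^5 - 19*g^4 + 104*g^3 - 44*g^2 - 672*g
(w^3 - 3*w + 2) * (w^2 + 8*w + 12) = w^5 + 8*w^4 + 9*w^3 - 22*w^2 - 20*w + 24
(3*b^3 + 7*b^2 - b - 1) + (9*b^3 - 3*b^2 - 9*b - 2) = 12*b^3 + 4*b^2 - 10*b - 3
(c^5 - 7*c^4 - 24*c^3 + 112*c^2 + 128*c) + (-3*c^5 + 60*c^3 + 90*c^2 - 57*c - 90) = -2*c^5 - 7*c^4 + 36*c^3 + 202*c^2 + 71*c - 90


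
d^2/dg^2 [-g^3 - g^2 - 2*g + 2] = -6*g - 2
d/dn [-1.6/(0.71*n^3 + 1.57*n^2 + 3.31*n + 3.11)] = (3.408*n^2 + 5.024*n + 5.296)/(0.71*n^3 + 1.57*n^2 + 3.31*n + 3.11)^2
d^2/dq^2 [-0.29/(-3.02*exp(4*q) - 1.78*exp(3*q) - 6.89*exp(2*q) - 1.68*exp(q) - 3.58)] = (0.29*(12.08*exp(3*q) + 5.34*exp(2*q) + 13.78*exp(q) + 1.68)*(24.16*exp(3*q) + 10.68*exp(2*q) + 27.56*exp(q) + 3.36)*exp(q) - (14.0128*exp(3*q) + 4.6458*exp(2*q) + 7.9924*exp(q) + 0.4872)*(3.02*exp(4*q) + 1.78*exp(3*q) + 6.89*exp(2*q) + 1.68*exp(q) + 3.58))*exp(q)/(3.02*exp(4*q) + 1.78*exp(3*q) + 6.89*exp(2*q) + 1.68*exp(q) + 3.58)^3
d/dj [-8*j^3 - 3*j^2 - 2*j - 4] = -24*j^2 - 6*j - 2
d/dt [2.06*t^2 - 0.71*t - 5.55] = 4.12*t - 0.71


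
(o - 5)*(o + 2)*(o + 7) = o^3 + 4*o^2 - 31*o - 70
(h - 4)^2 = h^2 - 8*h + 16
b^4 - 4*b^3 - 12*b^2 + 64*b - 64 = (b - 4)*(b - 2)^2*(b + 4)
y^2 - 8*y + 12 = (y - 6)*(y - 2)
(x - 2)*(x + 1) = x^2 - x - 2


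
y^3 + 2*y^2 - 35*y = y*(y - 5)*(y + 7)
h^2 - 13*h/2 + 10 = (h - 4)*(h - 5/2)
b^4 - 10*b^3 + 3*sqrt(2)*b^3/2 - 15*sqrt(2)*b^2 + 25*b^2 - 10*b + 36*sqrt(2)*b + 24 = (b - 6)*(b - 4)*(b + sqrt(2)/2)*(b + sqrt(2))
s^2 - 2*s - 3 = (s - 3)*(s + 1)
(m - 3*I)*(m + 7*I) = m^2 + 4*I*m + 21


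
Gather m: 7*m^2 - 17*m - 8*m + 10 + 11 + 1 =7*m^2 - 25*m + 22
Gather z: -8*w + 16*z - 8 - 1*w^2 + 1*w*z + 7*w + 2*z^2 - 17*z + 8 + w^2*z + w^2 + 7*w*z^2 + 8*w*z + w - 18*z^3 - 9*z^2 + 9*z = -18*z^3 + z^2*(7*w - 7) + z*(w^2 + 9*w + 8)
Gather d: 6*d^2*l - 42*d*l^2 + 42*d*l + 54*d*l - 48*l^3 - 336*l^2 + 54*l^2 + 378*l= 6*d^2*l + d*(-42*l^2 + 96*l) - 48*l^3 - 282*l^2 + 378*l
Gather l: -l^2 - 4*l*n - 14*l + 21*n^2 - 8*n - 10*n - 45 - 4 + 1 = -l^2 + l*(-4*n - 14) + 21*n^2 - 18*n - 48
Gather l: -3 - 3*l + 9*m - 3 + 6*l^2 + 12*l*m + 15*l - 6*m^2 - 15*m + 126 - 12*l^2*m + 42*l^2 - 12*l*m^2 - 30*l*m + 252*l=l^2*(48 - 12*m) + l*(-12*m^2 - 18*m + 264) - 6*m^2 - 6*m + 120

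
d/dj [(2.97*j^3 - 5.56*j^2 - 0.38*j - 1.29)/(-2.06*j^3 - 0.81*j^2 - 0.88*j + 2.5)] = (-13.8593*j^4 - 6.7928*j^3 + 18.8878*j^2 - 29.8898*j - 2.0852)/(4.2436*j^6 + 3.3372*j^5 + 4.2817*j^4 - 8.8744*j^3 - 3.2756*j^2 - 4.4*j + 6.25)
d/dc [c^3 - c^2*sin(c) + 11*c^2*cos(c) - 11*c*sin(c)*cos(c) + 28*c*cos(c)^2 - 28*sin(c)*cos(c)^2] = -11*c^2*sin(c) - c^2*cos(c) + 3*c^2 - 2*c*sin(c) - 28*c*sin(2*c) + 22*c*cos(c) - 11*c*cos(2*c) - 11*sin(2*c)/2 - 7*cos(c) + 14*cos(2*c) - 21*cos(3*c) + 14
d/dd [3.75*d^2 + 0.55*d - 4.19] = 7.5*d + 0.55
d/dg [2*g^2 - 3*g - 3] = 4*g - 3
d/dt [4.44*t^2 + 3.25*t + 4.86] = 8.88*t + 3.25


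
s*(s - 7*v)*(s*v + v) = s^3*v - 7*s^2*v^2 + s^2*v - 7*s*v^2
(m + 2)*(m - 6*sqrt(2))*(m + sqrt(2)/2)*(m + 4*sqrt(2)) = m^4 - 3*sqrt(2)*m^3/2 + 2*m^3 - 50*m^2 - 3*sqrt(2)*m^2 - 100*m - 24*sqrt(2)*m - 48*sqrt(2)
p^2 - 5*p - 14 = (p - 7)*(p + 2)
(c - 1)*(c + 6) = c^2 + 5*c - 6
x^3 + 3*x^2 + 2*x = x*(x + 1)*(x + 2)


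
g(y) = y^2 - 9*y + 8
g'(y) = 2*y - 9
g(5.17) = -11.80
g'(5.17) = 1.34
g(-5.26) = 83.01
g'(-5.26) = -19.52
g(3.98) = -11.98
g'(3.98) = -1.04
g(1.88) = -5.39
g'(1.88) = -5.24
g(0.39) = 4.64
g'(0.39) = -8.22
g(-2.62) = 38.44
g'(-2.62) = -14.24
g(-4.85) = 75.17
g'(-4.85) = -18.70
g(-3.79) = 56.47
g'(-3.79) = -16.58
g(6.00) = -10.00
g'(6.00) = 3.00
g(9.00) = 8.00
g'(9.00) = 9.00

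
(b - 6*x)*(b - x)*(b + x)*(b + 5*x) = b^4 - b^3*x - 31*b^2*x^2 + b*x^3 + 30*x^4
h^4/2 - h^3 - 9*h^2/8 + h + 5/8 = (h/2 + 1/2)*(h - 5/2)*(h - 1)*(h + 1/2)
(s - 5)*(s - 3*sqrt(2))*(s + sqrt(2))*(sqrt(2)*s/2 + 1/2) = sqrt(2)*s^4/2 - 5*sqrt(2)*s^3/2 - 3*s^3/2 - 4*sqrt(2)*s^2 + 15*s^2/2 - 3*s + 20*sqrt(2)*s + 15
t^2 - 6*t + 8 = (t - 4)*(t - 2)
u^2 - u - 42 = (u - 7)*(u + 6)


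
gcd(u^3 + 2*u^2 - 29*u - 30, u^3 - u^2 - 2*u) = u + 1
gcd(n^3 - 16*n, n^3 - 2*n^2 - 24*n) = n^2 + 4*n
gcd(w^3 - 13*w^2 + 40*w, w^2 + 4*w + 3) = 1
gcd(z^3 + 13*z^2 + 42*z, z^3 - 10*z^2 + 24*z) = z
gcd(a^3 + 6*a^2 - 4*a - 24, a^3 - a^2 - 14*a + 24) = a - 2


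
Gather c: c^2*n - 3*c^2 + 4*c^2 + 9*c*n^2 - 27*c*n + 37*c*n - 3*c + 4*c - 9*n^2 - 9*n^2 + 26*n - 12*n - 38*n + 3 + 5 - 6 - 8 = c^2*(n + 1) + c*(9*n^2 + 10*n + 1) - 18*n^2 - 24*n - 6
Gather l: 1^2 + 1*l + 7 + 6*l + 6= 7*l + 14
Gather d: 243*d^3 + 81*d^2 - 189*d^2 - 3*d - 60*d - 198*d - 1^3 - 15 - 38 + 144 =243*d^3 - 108*d^2 - 261*d + 90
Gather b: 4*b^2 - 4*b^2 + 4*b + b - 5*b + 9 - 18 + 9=0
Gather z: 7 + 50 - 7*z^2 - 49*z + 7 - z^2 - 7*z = -8*z^2 - 56*z + 64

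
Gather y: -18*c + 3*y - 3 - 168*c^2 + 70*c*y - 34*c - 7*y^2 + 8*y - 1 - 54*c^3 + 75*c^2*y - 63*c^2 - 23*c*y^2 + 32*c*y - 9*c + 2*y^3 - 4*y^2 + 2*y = -54*c^3 - 231*c^2 - 61*c + 2*y^3 + y^2*(-23*c - 11) + y*(75*c^2 + 102*c + 13) - 4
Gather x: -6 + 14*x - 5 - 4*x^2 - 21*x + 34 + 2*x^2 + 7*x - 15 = 8 - 2*x^2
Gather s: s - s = 0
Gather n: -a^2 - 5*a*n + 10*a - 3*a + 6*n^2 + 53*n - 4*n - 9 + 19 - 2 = -a^2 + 7*a + 6*n^2 + n*(49 - 5*a) + 8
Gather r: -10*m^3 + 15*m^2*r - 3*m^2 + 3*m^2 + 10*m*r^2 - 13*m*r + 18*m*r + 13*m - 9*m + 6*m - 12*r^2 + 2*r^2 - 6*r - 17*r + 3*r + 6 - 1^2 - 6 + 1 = -10*m^3 + 10*m + r^2*(10*m - 10) + r*(15*m^2 + 5*m - 20)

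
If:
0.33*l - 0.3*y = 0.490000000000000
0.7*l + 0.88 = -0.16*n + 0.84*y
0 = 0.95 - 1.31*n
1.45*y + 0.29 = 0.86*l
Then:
No Solution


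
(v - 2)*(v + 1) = v^2 - v - 2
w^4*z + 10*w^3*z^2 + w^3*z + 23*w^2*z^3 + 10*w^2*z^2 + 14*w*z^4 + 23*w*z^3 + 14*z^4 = (w + z)*(w + 2*z)*(w + 7*z)*(w*z + z)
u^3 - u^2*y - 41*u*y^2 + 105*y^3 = (u - 5*y)*(u - 3*y)*(u + 7*y)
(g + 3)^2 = g^2 + 6*g + 9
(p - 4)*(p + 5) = p^2 + p - 20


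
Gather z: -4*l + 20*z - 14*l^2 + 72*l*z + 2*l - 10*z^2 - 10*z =-14*l^2 - 2*l - 10*z^2 + z*(72*l + 10)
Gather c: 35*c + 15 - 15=35*c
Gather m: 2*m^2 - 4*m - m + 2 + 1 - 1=2*m^2 - 5*m + 2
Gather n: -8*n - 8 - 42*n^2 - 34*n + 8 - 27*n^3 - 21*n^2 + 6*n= -27*n^3 - 63*n^2 - 36*n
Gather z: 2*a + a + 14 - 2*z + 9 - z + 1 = 3*a - 3*z + 24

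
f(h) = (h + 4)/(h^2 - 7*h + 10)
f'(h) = (7 - 2*h)*(h + 4)/(h^2 - 7*h + 10)^2 + 1/(h^2 - 7*h + 10)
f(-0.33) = 0.30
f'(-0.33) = 0.26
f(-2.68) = 0.04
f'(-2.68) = 0.04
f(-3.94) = 0.00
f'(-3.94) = 0.02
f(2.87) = -3.71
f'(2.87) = 1.98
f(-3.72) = 0.01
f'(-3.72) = 0.02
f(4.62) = -8.66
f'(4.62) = -20.48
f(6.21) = 2.00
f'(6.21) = -1.94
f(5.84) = 3.05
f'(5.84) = -4.12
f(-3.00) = 0.02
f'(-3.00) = 0.03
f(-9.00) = -0.03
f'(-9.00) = 0.00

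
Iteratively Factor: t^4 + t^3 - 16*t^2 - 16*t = (t + 1)*(t^3 - 16*t) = (t + 1)*(t + 4)*(t^2 - 4*t) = (t - 4)*(t + 1)*(t + 4)*(t)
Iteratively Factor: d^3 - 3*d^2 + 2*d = (d - 1)*(d^2 - 2*d) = d*(d - 1)*(d - 2)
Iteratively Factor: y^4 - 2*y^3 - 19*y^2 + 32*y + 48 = (y + 1)*(y^3 - 3*y^2 - 16*y + 48) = (y + 1)*(y + 4)*(y^2 - 7*y + 12) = (y - 3)*(y + 1)*(y + 4)*(y - 4)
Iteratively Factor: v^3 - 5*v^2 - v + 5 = (v + 1)*(v^2 - 6*v + 5) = (v - 1)*(v + 1)*(v - 5)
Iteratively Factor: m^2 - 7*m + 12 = (m - 3)*(m - 4)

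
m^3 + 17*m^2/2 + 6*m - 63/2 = (m - 3/2)*(m + 3)*(m + 7)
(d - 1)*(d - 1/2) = d^2 - 3*d/2 + 1/2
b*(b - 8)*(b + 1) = b^3 - 7*b^2 - 8*b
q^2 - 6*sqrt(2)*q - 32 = (q - 8*sqrt(2))*(q + 2*sqrt(2))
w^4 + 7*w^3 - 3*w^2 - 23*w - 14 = (w - 2)*(w + 1)^2*(w + 7)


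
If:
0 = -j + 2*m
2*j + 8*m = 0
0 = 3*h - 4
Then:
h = 4/3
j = 0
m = 0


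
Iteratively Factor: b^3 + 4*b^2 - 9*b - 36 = (b - 3)*(b^2 + 7*b + 12) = (b - 3)*(b + 4)*(b + 3)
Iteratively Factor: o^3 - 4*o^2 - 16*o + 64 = (o - 4)*(o^2 - 16) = (o - 4)*(o + 4)*(o - 4)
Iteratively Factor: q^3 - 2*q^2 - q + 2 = (q + 1)*(q^2 - 3*q + 2) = (q - 2)*(q + 1)*(q - 1)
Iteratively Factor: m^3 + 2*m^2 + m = (m)*(m^2 + 2*m + 1) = m*(m + 1)*(m + 1)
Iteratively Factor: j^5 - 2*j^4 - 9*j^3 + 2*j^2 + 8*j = (j - 4)*(j^4 + 2*j^3 - j^2 - 2*j) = j*(j - 4)*(j^3 + 2*j^2 - j - 2) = j*(j - 4)*(j + 2)*(j^2 - 1) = j*(j - 4)*(j - 1)*(j + 2)*(j + 1)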